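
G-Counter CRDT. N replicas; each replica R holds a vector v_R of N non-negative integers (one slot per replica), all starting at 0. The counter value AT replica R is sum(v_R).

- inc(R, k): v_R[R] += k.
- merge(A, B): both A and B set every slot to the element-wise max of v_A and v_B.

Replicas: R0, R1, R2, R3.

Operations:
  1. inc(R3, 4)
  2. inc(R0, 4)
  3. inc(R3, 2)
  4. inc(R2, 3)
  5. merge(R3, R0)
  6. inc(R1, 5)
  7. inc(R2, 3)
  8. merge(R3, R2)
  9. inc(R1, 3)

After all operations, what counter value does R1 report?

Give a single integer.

Answer: 8

Derivation:
Op 1: inc R3 by 4 -> R3=(0,0,0,4) value=4
Op 2: inc R0 by 4 -> R0=(4,0,0,0) value=4
Op 3: inc R3 by 2 -> R3=(0,0,0,6) value=6
Op 4: inc R2 by 3 -> R2=(0,0,3,0) value=3
Op 5: merge R3<->R0 -> R3=(4,0,0,6) R0=(4,0,0,6)
Op 6: inc R1 by 5 -> R1=(0,5,0,0) value=5
Op 7: inc R2 by 3 -> R2=(0,0,6,0) value=6
Op 8: merge R3<->R2 -> R3=(4,0,6,6) R2=(4,0,6,6)
Op 9: inc R1 by 3 -> R1=(0,8,0,0) value=8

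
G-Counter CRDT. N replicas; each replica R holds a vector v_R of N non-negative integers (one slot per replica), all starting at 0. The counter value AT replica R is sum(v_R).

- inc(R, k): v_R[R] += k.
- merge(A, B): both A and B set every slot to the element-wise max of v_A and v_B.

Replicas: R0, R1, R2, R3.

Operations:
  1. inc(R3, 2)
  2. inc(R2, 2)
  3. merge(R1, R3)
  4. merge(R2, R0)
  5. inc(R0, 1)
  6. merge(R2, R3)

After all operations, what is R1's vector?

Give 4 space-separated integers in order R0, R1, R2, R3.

Answer: 0 0 0 2

Derivation:
Op 1: inc R3 by 2 -> R3=(0,0,0,2) value=2
Op 2: inc R2 by 2 -> R2=(0,0,2,0) value=2
Op 3: merge R1<->R3 -> R1=(0,0,0,2) R3=(0,0,0,2)
Op 4: merge R2<->R0 -> R2=(0,0,2,0) R0=(0,0,2,0)
Op 5: inc R0 by 1 -> R0=(1,0,2,0) value=3
Op 6: merge R2<->R3 -> R2=(0,0,2,2) R3=(0,0,2,2)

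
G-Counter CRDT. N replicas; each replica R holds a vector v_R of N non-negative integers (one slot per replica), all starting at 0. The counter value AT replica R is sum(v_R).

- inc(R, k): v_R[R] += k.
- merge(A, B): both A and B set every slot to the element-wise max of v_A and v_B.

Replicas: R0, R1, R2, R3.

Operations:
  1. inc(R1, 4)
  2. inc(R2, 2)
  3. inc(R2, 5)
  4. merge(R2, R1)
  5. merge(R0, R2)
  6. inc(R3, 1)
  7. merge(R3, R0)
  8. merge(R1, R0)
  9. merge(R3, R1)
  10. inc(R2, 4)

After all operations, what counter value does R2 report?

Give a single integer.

Op 1: inc R1 by 4 -> R1=(0,4,0,0) value=4
Op 2: inc R2 by 2 -> R2=(0,0,2,0) value=2
Op 3: inc R2 by 5 -> R2=(0,0,7,0) value=7
Op 4: merge R2<->R1 -> R2=(0,4,7,0) R1=(0,4,7,0)
Op 5: merge R0<->R2 -> R0=(0,4,7,0) R2=(0,4,7,0)
Op 6: inc R3 by 1 -> R3=(0,0,0,1) value=1
Op 7: merge R3<->R0 -> R3=(0,4,7,1) R0=(0,4,7,1)
Op 8: merge R1<->R0 -> R1=(0,4,7,1) R0=(0,4,7,1)
Op 9: merge R3<->R1 -> R3=(0,4,7,1) R1=(0,4,7,1)
Op 10: inc R2 by 4 -> R2=(0,4,11,0) value=15

Answer: 15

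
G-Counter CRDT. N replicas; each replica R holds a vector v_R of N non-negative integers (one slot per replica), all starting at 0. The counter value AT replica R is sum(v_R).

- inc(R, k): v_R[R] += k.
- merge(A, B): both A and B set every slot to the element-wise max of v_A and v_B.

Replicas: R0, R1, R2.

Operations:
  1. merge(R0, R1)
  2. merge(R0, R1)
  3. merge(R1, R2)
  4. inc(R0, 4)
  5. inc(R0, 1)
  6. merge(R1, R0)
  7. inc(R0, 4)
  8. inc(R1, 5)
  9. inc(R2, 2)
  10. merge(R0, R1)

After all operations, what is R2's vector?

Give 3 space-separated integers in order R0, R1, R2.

Answer: 0 0 2

Derivation:
Op 1: merge R0<->R1 -> R0=(0,0,0) R1=(0,0,0)
Op 2: merge R0<->R1 -> R0=(0,0,0) R1=(0,0,0)
Op 3: merge R1<->R2 -> R1=(0,0,0) R2=(0,0,0)
Op 4: inc R0 by 4 -> R0=(4,0,0) value=4
Op 5: inc R0 by 1 -> R0=(5,0,0) value=5
Op 6: merge R1<->R0 -> R1=(5,0,0) R0=(5,0,0)
Op 7: inc R0 by 4 -> R0=(9,0,0) value=9
Op 8: inc R1 by 5 -> R1=(5,5,0) value=10
Op 9: inc R2 by 2 -> R2=(0,0,2) value=2
Op 10: merge R0<->R1 -> R0=(9,5,0) R1=(9,5,0)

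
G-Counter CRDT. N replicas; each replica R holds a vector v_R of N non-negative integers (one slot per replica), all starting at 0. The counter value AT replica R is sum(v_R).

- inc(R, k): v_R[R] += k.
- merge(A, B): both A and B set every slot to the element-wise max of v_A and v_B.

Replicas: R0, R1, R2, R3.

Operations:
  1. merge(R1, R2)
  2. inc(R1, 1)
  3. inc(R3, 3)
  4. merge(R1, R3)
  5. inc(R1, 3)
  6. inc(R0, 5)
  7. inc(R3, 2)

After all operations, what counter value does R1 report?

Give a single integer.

Op 1: merge R1<->R2 -> R1=(0,0,0,0) R2=(0,0,0,0)
Op 2: inc R1 by 1 -> R1=(0,1,0,0) value=1
Op 3: inc R3 by 3 -> R3=(0,0,0,3) value=3
Op 4: merge R1<->R3 -> R1=(0,1,0,3) R3=(0,1,0,3)
Op 5: inc R1 by 3 -> R1=(0,4,0,3) value=7
Op 6: inc R0 by 5 -> R0=(5,0,0,0) value=5
Op 7: inc R3 by 2 -> R3=(0,1,0,5) value=6

Answer: 7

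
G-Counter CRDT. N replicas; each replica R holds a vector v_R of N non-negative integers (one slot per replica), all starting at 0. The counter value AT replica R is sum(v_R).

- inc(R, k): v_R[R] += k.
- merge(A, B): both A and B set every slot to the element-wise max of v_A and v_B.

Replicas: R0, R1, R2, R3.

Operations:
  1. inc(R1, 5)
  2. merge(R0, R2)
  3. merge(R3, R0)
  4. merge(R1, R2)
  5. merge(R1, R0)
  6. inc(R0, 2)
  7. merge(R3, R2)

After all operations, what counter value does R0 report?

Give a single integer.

Answer: 7

Derivation:
Op 1: inc R1 by 5 -> R1=(0,5,0,0) value=5
Op 2: merge R0<->R2 -> R0=(0,0,0,0) R2=(0,0,0,0)
Op 3: merge R3<->R0 -> R3=(0,0,0,0) R0=(0,0,0,0)
Op 4: merge R1<->R2 -> R1=(0,5,0,0) R2=(0,5,0,0)
Op 5: merge R1<->R0 -> R1=(0,5,0,0) R0=(0,5,0,0)
Op 6: inc R0 by 2 -> R0=(2,5,0,0) value=7
Op 7: merge R3<->R2 -> R3=(0,5,0,0) R2=(0,5,0,0)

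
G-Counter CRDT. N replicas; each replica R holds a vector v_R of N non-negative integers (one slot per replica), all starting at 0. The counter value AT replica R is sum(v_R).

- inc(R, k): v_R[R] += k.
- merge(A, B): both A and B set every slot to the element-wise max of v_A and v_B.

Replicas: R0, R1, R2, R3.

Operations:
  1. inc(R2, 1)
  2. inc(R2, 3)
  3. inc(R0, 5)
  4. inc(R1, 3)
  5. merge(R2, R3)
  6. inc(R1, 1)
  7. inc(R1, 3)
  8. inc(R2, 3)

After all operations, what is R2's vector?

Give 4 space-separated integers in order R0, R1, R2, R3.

Op 1: inc R2 by 1 -> R2=(0,0,1,0) value=1
Op 2: inc R2 by 3 -> R2=(0,0,4,0) value=4
Op 3: inc R0 by 5 -> R0=(5,0,0,0) value=5
Op 4: inc R1 by 3 -> R1=(0,3,0,0) value=3
Op 5: merge R2<->R3 -> R2=(0,0,4,0) R3=(0,0,4,0)
Op 6: inc R1 by 1 -> R1=(0,4,0,0) value=4
Op 7: inc R1 by 3 -> R1=(0,7,0,0) value=7
Op 8: inc R2 by 3 -> R2=(0,0,7,0) value=7

Answer: 0 0 7 0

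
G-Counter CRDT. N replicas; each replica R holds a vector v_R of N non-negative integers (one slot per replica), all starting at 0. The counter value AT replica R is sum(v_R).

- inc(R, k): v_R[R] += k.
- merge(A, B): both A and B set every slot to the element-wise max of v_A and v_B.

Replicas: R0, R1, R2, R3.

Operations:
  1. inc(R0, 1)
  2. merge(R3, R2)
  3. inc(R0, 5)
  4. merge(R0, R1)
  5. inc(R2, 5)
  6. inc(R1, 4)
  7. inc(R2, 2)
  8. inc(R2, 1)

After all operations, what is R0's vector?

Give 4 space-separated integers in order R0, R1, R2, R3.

Op 1: inc R0 by 1 -> R0=(1,0,0,0) value=1
Op 2: merge R3<->R2 -> R3=(0,0,0,0) R2=(0,0,0,0)
Op 3: inc R0 by 5 -> R0=(6,0,0,0) value=6
Op 4: merge R0<->R1 -> R0=(6,0,0,0) R1=(6,0,0,0)
Op 5: inc R2 by 5 -> R2=(0,0,5,0) value=5
Op 6: inc R1 by 4 -> R1=(6,4,0,0) value=10
Op 7: inc R2 by 2 -> R2=(0,0,7,0) value=7
Op 8: inc R2 by 1 -> R2=(0,0,8,0) value=8

Answer: 6 0 0 0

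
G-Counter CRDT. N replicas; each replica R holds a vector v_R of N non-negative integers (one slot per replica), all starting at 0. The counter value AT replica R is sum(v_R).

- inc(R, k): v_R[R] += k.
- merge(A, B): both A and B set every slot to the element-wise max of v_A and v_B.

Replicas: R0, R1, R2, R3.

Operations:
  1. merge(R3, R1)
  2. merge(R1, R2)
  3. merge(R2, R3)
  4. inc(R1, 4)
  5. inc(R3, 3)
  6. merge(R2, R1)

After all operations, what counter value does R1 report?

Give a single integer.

Op 1: merge R3<->R1 -> R3=(0,0,0,0) R1=(0,0,0,0)
Op 2: merge R1<->R2 -> R1=(0,0,0,0) R2=(0,0,0,0)
Op 3: merge R2<->R3 -> R2=(0,0,0,0) R3=(0,0,0,0)
Op 4: inc R1 by 4 -> R1=(0,4,0,0) value=4
Op 5: inc R3 by 3 -> R3=(0,0,0,3) value=3
Op 6: merge R2<->R1 -> R2=(0,4,0,0) R1=(0,4,0,0)

Answer: 4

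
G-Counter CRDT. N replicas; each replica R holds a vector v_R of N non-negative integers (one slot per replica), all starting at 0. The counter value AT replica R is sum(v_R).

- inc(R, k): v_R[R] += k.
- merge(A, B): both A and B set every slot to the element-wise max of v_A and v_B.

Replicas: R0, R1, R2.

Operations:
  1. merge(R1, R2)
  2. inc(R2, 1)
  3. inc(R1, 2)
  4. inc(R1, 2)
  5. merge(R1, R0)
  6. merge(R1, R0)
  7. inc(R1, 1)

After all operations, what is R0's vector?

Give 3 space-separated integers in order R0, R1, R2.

Op 1: merge R1<->R2 -> R1=(0,0,0) R2=(0,0,0)
Op 2: inc R2 by 1 -> R2=(0,0,1) value=1
Op 3: inc R1 by 2 -> R1=(0,2,0) value=2
Op 4: inc R1 by 2 -> R1=(0,4,0) value=4
Op 5: merge R1<->R0 -> R1=(0,4,0) R0=(0,4,0)
Op 6: merge R1<->R0 -> R1=(0,4,0) R0=(0,4,0)
Op 7: inc R1 by 1 -> R1=(0,5,0) value=5

Answer: 0 4 0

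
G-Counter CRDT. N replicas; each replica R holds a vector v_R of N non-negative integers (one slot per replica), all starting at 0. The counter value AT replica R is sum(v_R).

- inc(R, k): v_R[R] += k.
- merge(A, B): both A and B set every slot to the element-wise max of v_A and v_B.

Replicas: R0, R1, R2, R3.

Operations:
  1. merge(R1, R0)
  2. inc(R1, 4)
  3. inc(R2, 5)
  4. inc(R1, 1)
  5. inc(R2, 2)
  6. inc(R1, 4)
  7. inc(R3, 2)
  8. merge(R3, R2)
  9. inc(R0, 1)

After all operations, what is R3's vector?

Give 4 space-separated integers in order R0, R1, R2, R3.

Answer: 0 0 7 2

Derivation:
Op 1: merge R1<->R0 -> R1=(0,0,0,0) R0=(0,0,0,0)
Op 2: inc R1 by 4 -> R1=(0,4,0,0) value=4
Op 3: inc R2 by 5 -> R2=(0,0,5,0) value=5
Op 4: inc R1 by 1 -> R1=(0,5,0,0) value=5
Op 5: inc R2 by 2 -> R2=(0,0,7,0) value=7
Op 6: inc R1 by 4 -> R1=(0,9,0,0) value=9
Op 7: inc R3 by 2 -> R3=(0,0,0,2) value=2
Op 8: merge R3<->R2 -> R3=(0,0,7,2) R2=(0,0,7,2)
Op 9: inc R0 by 1 -> R0=(1,0,0,0) value=1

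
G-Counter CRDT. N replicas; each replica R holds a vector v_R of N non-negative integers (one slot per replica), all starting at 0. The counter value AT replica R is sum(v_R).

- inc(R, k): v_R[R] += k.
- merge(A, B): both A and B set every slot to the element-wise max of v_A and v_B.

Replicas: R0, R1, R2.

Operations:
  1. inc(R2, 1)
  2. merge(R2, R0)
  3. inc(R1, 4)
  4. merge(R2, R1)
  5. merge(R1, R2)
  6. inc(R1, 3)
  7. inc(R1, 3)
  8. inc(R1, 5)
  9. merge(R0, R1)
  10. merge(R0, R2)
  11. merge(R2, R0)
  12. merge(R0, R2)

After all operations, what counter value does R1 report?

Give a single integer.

Op 1: inc R2 by 1 -> R2=(0,0,1) value=1
Op 2: merge R2<->R0 -> R2=(0,0,1) R0=(0,0,1)
Op 3: inc R1 by 4 -> R1=(0,4,0) value=4
Op 4: merge R2<->R1 -> R2=(0,4,1) R1=(0,4,1)
Op 5: merge R1<->R2 -> R1=(0,4,1) R2=(0,4,1)
Op 6: inc R1 by 3 -> R1=(0,7,1) value=8
Op 7: inc R1 by 3 -> R1=(0,10,1) value=11
Op 8: inc R1 by 5 -> R1=(0,15,1) value=16
Op 9: merge R0<->R1 -> R0=(0,15,1) R1=(0,15,1)
Op 10: merge R0<->R2 -> R0=(0,15,1) R2=(0,15,1)
Op 11: merge R2<->R0 -> R2=(0,15,1) R0=(0,15,1)
Op 12: merge R0<->R2 -> R0=(0,15,1) R2=(0,15,1)

Answer: 16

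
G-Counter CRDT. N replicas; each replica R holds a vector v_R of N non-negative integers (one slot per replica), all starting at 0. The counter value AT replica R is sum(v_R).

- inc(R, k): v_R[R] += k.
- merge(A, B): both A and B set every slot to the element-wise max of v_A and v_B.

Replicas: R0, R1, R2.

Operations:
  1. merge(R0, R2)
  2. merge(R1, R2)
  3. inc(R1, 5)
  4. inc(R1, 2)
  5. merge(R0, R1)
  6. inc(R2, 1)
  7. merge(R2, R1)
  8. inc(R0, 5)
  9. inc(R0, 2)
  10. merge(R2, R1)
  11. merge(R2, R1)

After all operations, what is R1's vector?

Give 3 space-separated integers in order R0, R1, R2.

Answer: 0 7 1

Derivation:
Op 1: merge R0<->R2 -> R0=(0,0,0) R2=(0,0,0)
Op 2: merge R1<->R2 -> R1=(0,0,0) R2=(0,0,0)
Op 3: inc R1 by 5 -> R1=(0,5,0) value=5
Op 4: inc R1 by 2 -> R1=(0,7,0) value=7
Op 5: merge R0<->R1 -> R0=(0,7,0) R1=(0,7,0)
Op 6: inc R2 by 1 -> R2=(0,0,1) value=1
Op 7: merge R2<->R1 -> R2=(0,7,1) R1=(0,7,1)
Op 8: inc R0 by 5 -> R0=(5,7,0) value=12
Op 9: inc R0 by 2 -> R0=(7,7,0) value=14
Op 10: merge R2<->R1 -> R2=(0,7,1) R1=(0,7,1)
Op 11: merge R2<->R1 -> R2=(0,7,1) R1=(0,7,1)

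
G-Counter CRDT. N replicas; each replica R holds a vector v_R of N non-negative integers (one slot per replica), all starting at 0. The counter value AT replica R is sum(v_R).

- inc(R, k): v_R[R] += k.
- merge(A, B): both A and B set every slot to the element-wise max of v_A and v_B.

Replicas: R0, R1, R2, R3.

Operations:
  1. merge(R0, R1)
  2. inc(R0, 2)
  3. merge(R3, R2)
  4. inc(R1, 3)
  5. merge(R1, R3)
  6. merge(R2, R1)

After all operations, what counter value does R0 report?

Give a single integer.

Op 1: merge R0<->R1 -> R0=(0,0,0,0) R1=(0,0,0,0)
Op 2: inc R0 by 2 -> R0=(2,0,0,0) value=2
Op 3: merge R3<->R2 -> R3=(0,0,0,0) R2=(0,0,0,0)
Op 4: inc R1 by 3 -> R1=(0,3,0,0) value=3
Op 5: merge R1<->R3 -> R1=(0,3,0,0) R3=(0,3,0,0)
Op 6: merge R2<->R1 -> R2=(0,3,0,0) R1=(0,3,0,0)

Answer: 2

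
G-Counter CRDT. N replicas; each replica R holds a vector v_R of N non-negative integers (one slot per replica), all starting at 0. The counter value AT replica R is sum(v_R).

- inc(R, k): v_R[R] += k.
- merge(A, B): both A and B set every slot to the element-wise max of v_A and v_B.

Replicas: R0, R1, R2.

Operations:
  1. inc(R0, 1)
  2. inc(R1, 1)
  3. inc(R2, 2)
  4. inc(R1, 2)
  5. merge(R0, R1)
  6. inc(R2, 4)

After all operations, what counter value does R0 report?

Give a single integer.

Answer: 4

Derivation:
Op 1: inc R0 by 1 -> R0=(1,0,0) value=1
Op 2: inc R1 by 1 -> R1=(0,1,0) value=1
Op 3: inc R2 by 2 -> R2=(0,0,2) value=2
Op 4: inc R1 by 2 -> R1=(0,3,0) value=3
Op 5: merge R0<->R1 -> R0=(1,3,0) R1=(1,3,0)
Op 6: inc R2 by 4 -> R2=(0,0,6) value=6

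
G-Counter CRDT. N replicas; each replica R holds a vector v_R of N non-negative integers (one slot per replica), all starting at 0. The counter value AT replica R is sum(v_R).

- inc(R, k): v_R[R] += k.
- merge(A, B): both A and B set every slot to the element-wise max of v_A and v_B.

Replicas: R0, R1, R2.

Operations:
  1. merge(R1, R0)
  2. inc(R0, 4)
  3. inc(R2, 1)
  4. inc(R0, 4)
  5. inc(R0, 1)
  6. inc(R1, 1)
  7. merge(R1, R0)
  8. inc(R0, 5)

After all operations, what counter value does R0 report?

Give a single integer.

Op 1: merge R1<->R0 -> R1=(0,0,0) R0=(0,0,0)
Op 2: inc R0 by 4 -> R0=(4,0,0) value=4
Op 3: inc R2 by 1 -> R2=(0,0,1) value=1
Op 4: inc R0 by 4 -> R0=(8,0,0) value=8
Op 5: inc R0 by 1 -> R0=(9,0,0) value=9
Op 6: inc R1 by 1 -> R1=(0,1,0) value=1
Op 7: merge R1<->R0 -> R1=(9,1,0) R0=(9,1,0)
Op 8: inc R0 by 5 -> R0=(14,1,0) value=15

Answer: 15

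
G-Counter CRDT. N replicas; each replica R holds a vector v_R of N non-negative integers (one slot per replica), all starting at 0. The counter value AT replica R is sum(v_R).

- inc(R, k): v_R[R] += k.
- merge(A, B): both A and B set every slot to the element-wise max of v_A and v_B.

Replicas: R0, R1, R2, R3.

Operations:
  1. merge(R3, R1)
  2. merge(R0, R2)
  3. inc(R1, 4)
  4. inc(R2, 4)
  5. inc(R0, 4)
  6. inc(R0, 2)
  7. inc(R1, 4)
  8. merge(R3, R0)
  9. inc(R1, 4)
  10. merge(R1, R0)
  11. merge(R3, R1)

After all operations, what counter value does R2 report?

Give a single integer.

Answer: 4

Derivation:
Op 1: merge R3<->R1 -> R3=(0,0,0,0) R1=(0,0,0,0)
Op 2: merge R0<->R2 -> R0=(0,0,0,0) R2=(0,0,0,0)
Op 3: inc R1 by 4 -> R1=(0,4,0,0) value=4
Op 4: inc R2 by 4 -> R2=(0,0,4,0) value=4
Op 5: inc R0 by 4 -> R0=(4,0,0,0) value=4
Op 6: inc R0 by 2 -> R0=(6,0,0,0) value=6
Op 7: inc R1 by 4 -> R1=(0,8,0,0) value=8
Op 8: merge R3<->R0 -> R3=(6,0,0,0) R0=(6,0,0,0)
Op 9: inc R1 by 4 -> R1=(0,12,0,0) value=12
Op 10: merge R1<->R0 -> R1=(6,12,0,0) R0=(6,12,0,0)
Op 11: merge R3<->R1 -> R3=(6,12,0,0) R1=(6,12,0,0)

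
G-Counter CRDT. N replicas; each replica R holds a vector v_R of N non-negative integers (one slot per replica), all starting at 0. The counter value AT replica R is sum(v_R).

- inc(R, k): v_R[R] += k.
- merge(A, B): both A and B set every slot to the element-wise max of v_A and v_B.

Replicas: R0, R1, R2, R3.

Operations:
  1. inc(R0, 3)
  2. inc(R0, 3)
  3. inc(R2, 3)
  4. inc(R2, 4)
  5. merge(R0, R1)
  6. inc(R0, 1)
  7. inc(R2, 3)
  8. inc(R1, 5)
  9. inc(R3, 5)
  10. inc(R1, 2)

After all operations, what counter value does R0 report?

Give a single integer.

Op 1: inc R0 by 3 -> R0=(3,0,0,0) value=3
Op 2: inc R0 by 3 -> R0=(6,0,0,0) value=6
Op 3: inc R2 by 3 -> R2=(0,0,3,0) value=3
Op 4: inc R2 by 4 -> R2=(0,0,7,0) value=7
Op 5: merge R0<->R1 -> R0=(6,0,0,0) R1=(6,0,0,0)
Op 6: inc R0 by 1 -> R0=(7,0,0,0) value=7
Op 7: inc R2 by 3 -> R2=(0,0,10,0) value=10
Op 8: inc R1 by 5 -> R1=(6,5,0,0) value=11
Op 9: inc R3 by 5 -> R3=(0,0,0,5) value=5
Op 10: inc R1 by 2 -> R1=(6,7,0,0) value=13

Answer: 7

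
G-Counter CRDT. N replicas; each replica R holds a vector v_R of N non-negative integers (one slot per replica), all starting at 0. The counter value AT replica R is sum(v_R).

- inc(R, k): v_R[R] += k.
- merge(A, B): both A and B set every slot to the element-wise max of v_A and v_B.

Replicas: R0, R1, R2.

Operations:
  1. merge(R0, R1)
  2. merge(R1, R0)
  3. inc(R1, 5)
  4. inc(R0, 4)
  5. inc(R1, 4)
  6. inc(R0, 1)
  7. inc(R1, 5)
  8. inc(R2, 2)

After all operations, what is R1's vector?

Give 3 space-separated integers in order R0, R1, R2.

Answer: 0 14 0

Derivation:
Op 1: merge R0<->R1 -> R0=(0,0,0) R1=(0,0,0)
Op 2: merge R1<->R0 -> R1=(0,0,0) R0=(0,0,0)
Op 3: inc R1 by 5 -> R1=(0,5,0) value=5
Op 4: inc R0 by 4 -> R0=(4,0,0) value=4
Op 5: inc R1 by 4 -> R1=(0,9,0) value=9
Op 6: inc R0 by 1 -> R0=(5,0,0) value=5
Op 7: inc R1 by 5 -> R1=(0,14,0) value=14
Op 8: inc R2 by 2 -> R2=(0,0,2) value=2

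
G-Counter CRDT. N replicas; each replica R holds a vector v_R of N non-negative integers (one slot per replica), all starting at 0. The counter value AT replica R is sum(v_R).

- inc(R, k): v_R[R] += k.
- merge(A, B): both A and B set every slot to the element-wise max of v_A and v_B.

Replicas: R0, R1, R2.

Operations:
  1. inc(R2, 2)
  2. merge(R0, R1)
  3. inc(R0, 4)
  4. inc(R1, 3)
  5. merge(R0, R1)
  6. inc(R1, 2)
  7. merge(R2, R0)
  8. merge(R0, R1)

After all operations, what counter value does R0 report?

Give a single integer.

Answer: 11

Derivation:
Op 1: inc R2 by 2 -> R2=(0,0,2) value=2
Op 2: merge R0<->R1 -> R0=(0,0,0) R1=(0,0,0)
Op 3: inc R0 by 4 -> R0=(4,0,0) value=4
Op 4: inc R1 by 3 -> R1=(0,3,0) value=3
Op 5: merge R0<->R1 -> R0=(4,3,0) R1=(4,3,0)
Op 6: inc R1 by 2 -> R1=(4,5,0) value=9
Op 7: merge R2<->R0 -> R2=(4,3,2) R0=(4,3,2)
Op 8: merge R0<->R1 -> R0=(4,5,2) R1=(4,5,2)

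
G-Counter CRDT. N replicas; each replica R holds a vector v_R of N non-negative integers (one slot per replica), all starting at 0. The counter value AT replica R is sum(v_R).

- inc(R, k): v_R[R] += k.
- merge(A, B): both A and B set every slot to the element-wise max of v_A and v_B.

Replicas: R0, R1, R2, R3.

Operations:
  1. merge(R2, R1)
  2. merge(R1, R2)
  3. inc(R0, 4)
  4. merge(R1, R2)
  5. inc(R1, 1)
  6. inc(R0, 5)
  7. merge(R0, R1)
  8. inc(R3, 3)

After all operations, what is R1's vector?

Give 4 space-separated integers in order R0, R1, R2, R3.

Op 1: merge R2<->R1 -> R2=(0,0,0,0) R1=(0,0,0,0)
Op 2: merge R1<->R2 -> R1=(0,0,0,0) R2=(0,0,0,0)
Op 3: inc R0 by 4 -> R0=(4,0,0,0) value=4
Op 4: merge R1<->R2 -> R1=(0,0,0,0) R2=(0,0,0,0)
Op 5: inc R1 by 1 -> R1=(0,1,0,0) value=1
Op 6: inc R0 by 5 -> R0=(9,0,0,0) value=9
Op 7: merge R0<->R1 -> R0=(9,1,0,0) R1=(9,1,0,0)
Op 8: inc R3 by 3 -> R3=(0,0,0,3) value=3

Answer: 9 1 0 0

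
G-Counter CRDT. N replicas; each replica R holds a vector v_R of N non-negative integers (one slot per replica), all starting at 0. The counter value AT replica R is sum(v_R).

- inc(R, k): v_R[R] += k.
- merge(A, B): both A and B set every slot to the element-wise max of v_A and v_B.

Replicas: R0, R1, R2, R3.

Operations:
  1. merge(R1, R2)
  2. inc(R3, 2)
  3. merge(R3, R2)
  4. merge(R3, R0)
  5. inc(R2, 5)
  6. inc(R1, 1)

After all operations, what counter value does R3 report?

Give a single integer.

Answer: 2

Derivation:
Op 1: merge R1<->R2 -> R1=(0,0,0,0) R2=(0,0,0,0)
Op 2: inc R3 by 2 -> R3=(0,0,0,2) value=2
Op 3: merge R3<->R2 -> R3=(0,0,0,2) R2=(0,0,0,2)
Op 4: merge R3<->R0 -> R3=(0,0,0,2) R0=(0,0,0,2)
Op 5: inc R2 by 5 -> R2=(0,0,5,2) value=7
Op 6: inc R1 by 1 -> R1=(0,1,0,0) value=1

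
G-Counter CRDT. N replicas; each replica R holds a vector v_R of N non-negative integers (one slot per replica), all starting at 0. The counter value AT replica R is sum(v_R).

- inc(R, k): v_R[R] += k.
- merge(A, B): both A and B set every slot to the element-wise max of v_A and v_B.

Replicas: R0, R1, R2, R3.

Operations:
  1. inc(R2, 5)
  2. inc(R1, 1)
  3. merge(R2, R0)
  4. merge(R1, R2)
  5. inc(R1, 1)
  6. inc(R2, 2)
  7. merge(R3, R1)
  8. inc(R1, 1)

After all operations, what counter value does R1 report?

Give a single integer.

Op 1: inc R2 by 5 -> R2=(0,0,5,0) value=5
Op 2: inc R1 by 1 -> R1=(0,1,0,0) value=1
Op 3: merge R2<->R0 -> R2=(0,0,5,0) R0=(0,0,5,0)
Op 4: merge R1<->R2 -> R1=(0,1,5,0) R2=(0,1,5,0)
Op 5: inc R1 by 1 -> R1=(0,2,5,0) value=7
Op 6: inc R2 by 2 -> R2=(0,1,7,0) value=8
Op 7: merge R3<->R1 -> R3=(0,2,5,0) R1=(0,2,5,0)
Op 8: inc R1 by 1 -> R1=(0,3,5,0) value=8

Answer: 8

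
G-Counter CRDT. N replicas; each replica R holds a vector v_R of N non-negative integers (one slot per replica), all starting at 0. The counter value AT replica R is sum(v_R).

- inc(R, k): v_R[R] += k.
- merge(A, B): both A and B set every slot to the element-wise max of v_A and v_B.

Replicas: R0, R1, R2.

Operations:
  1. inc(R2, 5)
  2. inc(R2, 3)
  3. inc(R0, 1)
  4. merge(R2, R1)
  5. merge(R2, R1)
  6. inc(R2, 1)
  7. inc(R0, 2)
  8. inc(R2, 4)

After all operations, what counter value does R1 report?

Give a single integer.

Op 1: inc R2 by 5 -> R2=(0,0,5) value=5
Op 2: inc R2 by 3 -> R2=(0,0,8) value=8
Op 3: inc R0 by 1 -> R0=(1,0,0) value=1
Op 4: merge R2<->R1 -> R2=(0,0,8) R1=(0,0,8)
Op 5: merge R2<->R1 -> R2=(0,0,8) R1=(0,0,8)
Op 6: inc R2 by 1 -> R2=(0,0,9) value=9
Op 7: inc R0 by 2 -> R0=(3,0,0) value=3
Op 8: inc R2 by 4 -> R2=(0,0,13) value=13

Answer: 8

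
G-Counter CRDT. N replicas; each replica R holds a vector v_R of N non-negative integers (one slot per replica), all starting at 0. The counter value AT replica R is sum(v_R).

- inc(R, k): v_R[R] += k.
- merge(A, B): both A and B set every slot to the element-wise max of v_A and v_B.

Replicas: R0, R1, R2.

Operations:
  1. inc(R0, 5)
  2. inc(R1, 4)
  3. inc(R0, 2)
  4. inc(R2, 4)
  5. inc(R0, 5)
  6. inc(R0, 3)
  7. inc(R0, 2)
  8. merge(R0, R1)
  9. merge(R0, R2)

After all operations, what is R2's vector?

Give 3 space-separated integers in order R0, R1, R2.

Answer: 17 4 4

Derivation:
Op 1: inc R0 by 5 -> R0=(5,0,0) value=5
Op 2: inc R1 by 4 -> R1=(0,4,0) value=4
Op 3: inc R0 by 2 -> R0=(7,0,0) value=7
Op 4: inc R2 by 4 -> R2=(0,0,4) value=4
Op 5: inc R0 by 5 -> R0=(12,0,0) value=12
Op 6: inc R0 by 3 -> R0=(15,0,0) value=15
Op 7: inc R0 by 2 -> R0=(17,0,0) value=17
Op 8: merge R0<->R1 -> R0=(17,4,0) R1=(17,4,0)
Op 9: merge R0<->R2 -> R0=(17,4,4) R2=(17,4,4)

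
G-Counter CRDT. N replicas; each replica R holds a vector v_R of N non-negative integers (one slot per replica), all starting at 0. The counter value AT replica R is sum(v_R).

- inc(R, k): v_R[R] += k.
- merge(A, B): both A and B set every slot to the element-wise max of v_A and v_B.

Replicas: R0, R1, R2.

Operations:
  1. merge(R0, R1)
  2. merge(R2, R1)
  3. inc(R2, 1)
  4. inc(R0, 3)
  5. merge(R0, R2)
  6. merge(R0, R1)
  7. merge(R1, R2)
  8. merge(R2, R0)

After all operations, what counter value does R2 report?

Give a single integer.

Op 1: merge R0<->R1 -> R0=(0,0,0) R1=(0,0,0)
Op 2: merge R2<->R1 -> R2=(0,0,0) R1=(0,0,0)
Op 3: inc R2 by 1 -> R2=(0,0,1) value=1
Op 4: inc R0 by 3 -> R0=(3,0,0) value=3
Op 5: merge R0<->R2 -> R0=(3,0,1) R2=(3,0,1)
Op 6: merge R0<->R1 -> R0=(3,0,1) R1=(3,0,1)
Op 7: merge R1<->R2 -> R1=(3,0,1) R2=(3,0,1)
Op 8: merge R2<->R0 -> R2=(3,0,1) R0=(3,0,1)

Answer: 4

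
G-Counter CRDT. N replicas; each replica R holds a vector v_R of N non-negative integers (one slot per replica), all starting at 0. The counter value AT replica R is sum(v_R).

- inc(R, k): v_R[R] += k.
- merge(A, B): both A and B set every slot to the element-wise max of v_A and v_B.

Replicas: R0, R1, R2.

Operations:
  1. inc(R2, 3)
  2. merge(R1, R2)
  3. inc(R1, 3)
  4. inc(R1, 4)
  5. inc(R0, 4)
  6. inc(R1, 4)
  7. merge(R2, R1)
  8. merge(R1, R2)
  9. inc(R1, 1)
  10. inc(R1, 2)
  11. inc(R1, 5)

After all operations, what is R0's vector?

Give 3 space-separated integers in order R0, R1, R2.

Op 1: inc R2 by 3 -> R2=(0,0,3) value=3
Op 2: merge R1<->R2 -> R1=(0,0,3) R2=(0,0,3)
Op 3: inc R1 by 3 -> R1=(0,3,3) value=6
Op 4: inc R1 by 4 -> R1=(0,7,3) value=10
Op 5: inc R0 by 4 -> R0=(4,0,0) value=4
Op 6: inc R1 by 4 -> R1=(0,11,3) value=14
Op 7: merge R2<->R1 -> R2=(0,11,3) R1=(0,11,3)
Op 8: merge R1<->R2 -> R1=(0,11,3) R2=(0,11,3)
Op 9: inc R1 by 1 -> R1=(0,12,3) value=15
Op 10: inc R1 by 2 -> R1=(0,14,3) value=17
Op 11: inc R1 by 5 -> R1=(0,19,3) value=22

Answer: 4 0 0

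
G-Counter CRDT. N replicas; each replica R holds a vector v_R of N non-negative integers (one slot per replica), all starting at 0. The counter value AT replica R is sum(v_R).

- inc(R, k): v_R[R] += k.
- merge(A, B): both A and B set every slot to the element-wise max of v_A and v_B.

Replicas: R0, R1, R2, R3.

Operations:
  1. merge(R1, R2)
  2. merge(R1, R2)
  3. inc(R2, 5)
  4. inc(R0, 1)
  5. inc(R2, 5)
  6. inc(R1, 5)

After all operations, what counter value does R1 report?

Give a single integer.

Answer: 5

Derivation:
Op 1: merge R1<->R2 -> R1=(0,0,0,0) R2=(0,0,0,0)
Op 2: merge R1<->R2 -> R1=(0,0,0,0) R2=(0,0,0,0)
Op 3: inc R2 by 5 -> R2=(0,0,5,0) value=5
Op 4: inc R0 by 1 -> R0=(1,0,0,0) value=1
Op 5: inc R2 by 5 -> R2=(0,0,10,0) value=10
Op 6: inc R1 by 5 -> R1=(0,5,0,0) value=5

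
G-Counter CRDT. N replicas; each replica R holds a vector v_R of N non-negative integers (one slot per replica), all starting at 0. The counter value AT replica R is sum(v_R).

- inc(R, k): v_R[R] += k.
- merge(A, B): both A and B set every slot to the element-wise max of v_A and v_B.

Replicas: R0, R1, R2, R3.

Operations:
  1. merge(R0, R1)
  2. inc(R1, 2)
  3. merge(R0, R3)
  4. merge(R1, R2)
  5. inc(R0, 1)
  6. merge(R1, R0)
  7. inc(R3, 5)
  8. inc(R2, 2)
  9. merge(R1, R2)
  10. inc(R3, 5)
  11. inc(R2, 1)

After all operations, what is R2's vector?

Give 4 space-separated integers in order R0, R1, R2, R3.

Answer: 1 2 3 0

Derivation:
Op 1: merge R0<->R1 -> R0=(0,0,0,0) R1=(0,0,0,0)
Op 2: inc R1 by 2 -> R1=(0,2,0,0) value=2
Op 3: merge R0<->R3 -> R0=(0,0,0,0) R3=(0,0,0,0)
Op 4: merge R1<->R2 -> R1=(0,2,0,0) R2=(0,2,0,0)
Op 5: inc R0 by 1 -> R0=(1,0,0,0) value=1
Op 6: merge R1<->R0 -> R1=(1,2,0,0) R0=(1,2,0,0)
Op 7: inc R3 by 5 -> R3=(0,0,0,5) value=5
Op 8: inc R2 by 2 -> R2=(0,2,2,0) value=4
Op 9: merge R1<->R2 -> R1=(1,2,2,0) R2=(1,2,2,0)
Op 10: inc R3 by 5 -> R3=(0,0,0,10) value=10
Op 11: inc R2 by 1 -> R2=(1,2,3,0) value=6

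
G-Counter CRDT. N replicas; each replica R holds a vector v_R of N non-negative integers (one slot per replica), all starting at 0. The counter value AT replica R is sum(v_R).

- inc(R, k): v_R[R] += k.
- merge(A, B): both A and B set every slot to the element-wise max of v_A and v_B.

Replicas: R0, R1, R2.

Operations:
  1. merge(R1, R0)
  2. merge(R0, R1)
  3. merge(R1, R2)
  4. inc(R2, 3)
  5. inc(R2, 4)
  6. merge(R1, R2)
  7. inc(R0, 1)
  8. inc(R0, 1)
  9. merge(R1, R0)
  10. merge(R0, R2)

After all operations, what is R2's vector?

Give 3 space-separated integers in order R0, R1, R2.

Answer: 2 0 7

Derivation:
Op 1: merge R1<->R0 -> R1=(0,0,0) R0=(0,0,0)
Op 2: merge R0<->R1 -> R0=(0,0,0) R1=(0,0,0)
Op 3: merge R1<->R2 -> R1=(0,0,0) R2=(0,0,0)
Op 4: inc R2 by 3 -> R2=(0,0,3) value=3
Op 5: inc R2 by 4 -> R2=(0,0,7) value=7
Op 6: merge R1<->R2 -> R1=(0,0,7) R2=(0,0,7)
Op 7: inc R0 by 1 -> R0=(1,0,0) value=1
Op 8: inc R0 by 1 -> R0=(2,0,0) value=2
Op 9: merge R1<->R0 -> R1=(2,0,7) R0=(2,0,7)
Op 10: merge R0<->R2 -> R0=(2,0,7) R2=(2,0,7)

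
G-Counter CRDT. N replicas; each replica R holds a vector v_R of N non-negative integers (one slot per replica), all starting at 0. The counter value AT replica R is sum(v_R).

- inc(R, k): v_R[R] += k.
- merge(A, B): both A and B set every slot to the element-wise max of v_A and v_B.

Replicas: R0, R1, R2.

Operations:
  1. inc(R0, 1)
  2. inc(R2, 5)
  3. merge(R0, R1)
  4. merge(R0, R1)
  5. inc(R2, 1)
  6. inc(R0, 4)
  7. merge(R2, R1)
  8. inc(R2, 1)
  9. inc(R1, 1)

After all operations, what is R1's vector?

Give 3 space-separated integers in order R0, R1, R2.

Answer: 1 1 6

Derivation:
Op 1: inc R0 by 1 -> R0=(1,0,0) value=1
Op 2: inc R2 by 5 -> R2=(0,0,5) value=5
Op 3: merge R0<->R1 -> R0=(1,0,0) R1=(1,0,0)
Op 4: merge R0<->R1 -> R0=(1,0,0) R1=(1,0,0)
Op 5: inc R2 by 1 -> R2=(0,0,6) value=6
Op 6: inc R0 by 4 -> R0=(5,0,0) value=5
Op 7: merge R2<->R1 -> R2=(1,0,6) R1=(1,0,6)
Op 8: inc R2 by 1 -> R2=(1,0,7) value=8
Op 9: inc R1 by 1 -> R1=(1,1,6) value=8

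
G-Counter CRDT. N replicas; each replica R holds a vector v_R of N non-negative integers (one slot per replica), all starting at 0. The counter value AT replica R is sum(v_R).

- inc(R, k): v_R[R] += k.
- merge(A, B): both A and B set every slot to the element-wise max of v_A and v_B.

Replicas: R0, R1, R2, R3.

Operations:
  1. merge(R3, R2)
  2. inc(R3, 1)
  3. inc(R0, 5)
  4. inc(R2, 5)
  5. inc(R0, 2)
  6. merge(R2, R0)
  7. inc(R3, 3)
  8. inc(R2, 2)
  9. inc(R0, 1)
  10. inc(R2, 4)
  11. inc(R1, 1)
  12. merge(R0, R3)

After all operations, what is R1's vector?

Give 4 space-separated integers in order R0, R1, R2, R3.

Answer: 0 1 0 0

Derivation:
Op 1: merge R3<->R2 -> R3=(0,0,0,0) R2=(0,0,0,0)
Op 2: inc R3 by 1 -> R3=(0,0,0,1) value=1
Op 3: inc R0 by 5 -> R0=(5,0,0,0) value=5
Op 4: inc R2 by 5 -> R2=(0,0,5,0) value=5
Op 5: inc R0 by 2 -> R0=(7,0,0,0) value=7
Op 6: merge R2<->R0 -> R2=(7,0,5,0) R0=(7,0,5,0)
Op 7: inc R3 by 3 -> R3=(0,0,0,4) value=4
Op 8: inc R2 by 2 -> R2=(7,0,7,0) value=14
Op 9: inc R0 by 1 -> R0=(8,0,5,0) value=13
Op 10: inc R2 by 4 -> R2=(7,0,11,0) value=18
Op 11: inc R1 by 1 -> R1=(0,1,0,0) value=1
Op 12: merge R0<->R3 -> R0=(8,0,5,4) R3=(8,0,5,4)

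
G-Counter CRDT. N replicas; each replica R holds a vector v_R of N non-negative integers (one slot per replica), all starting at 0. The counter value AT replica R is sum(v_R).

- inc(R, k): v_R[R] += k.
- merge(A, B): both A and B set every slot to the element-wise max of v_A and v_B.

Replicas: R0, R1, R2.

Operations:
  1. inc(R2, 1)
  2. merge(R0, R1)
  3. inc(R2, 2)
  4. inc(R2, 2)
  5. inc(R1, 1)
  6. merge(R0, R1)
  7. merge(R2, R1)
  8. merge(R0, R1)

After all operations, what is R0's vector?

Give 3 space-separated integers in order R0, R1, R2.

Answer: 0 1 5

Derivation:
Op 1: inc R2 by 1 -> R2=(0,0,1) value=1
Op 2: merge R0<->R1 -> R0=(0,0,0) R1=(0,0,0)
Op 3: inc R2 by 2 -> R2=(0,0,3) value=3
Op 4: inc R2 by 2 -> R2=(0,0,5) value=5
Op 5: inc R1 by 1 -> R1=(0,1,0) value=1
Op 6: merge R0<->R1 -> R0=(0,1,0) R1=(0,1,0)
Op 7: merge R2<->R1 -> R2=(0,1,5) R1=(0,1,5)
Op 8: merge R0<->R1 -> R0=(0,1,5) R1=(0,1,5)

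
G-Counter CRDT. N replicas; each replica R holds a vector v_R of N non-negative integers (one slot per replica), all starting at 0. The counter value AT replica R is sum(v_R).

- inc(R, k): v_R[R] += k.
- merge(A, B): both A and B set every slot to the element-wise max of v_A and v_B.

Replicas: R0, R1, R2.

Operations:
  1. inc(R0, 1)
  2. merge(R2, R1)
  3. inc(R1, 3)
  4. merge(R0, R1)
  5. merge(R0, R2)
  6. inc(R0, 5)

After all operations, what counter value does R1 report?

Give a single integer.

Answer: 4

Derivation:
Op 1: inc R0 by 1 -> R0=(1,0,0) value=1
Op 2: merge R2<->R1 -> R2=(0,0,0) R1=(0,0,0)
Op 3: inc R1 by 3 -> R1=(0,3,0) value=3
Op 4: merge R0<->R1 -> R0=(1,3,0) R1=(1,3,0)
Op 5: merge R0<->R2 -> R0=(1,3,0) R2=(1,3,0)
Op 6: inc R0 by 5 -> R0=(6,3,0) value=9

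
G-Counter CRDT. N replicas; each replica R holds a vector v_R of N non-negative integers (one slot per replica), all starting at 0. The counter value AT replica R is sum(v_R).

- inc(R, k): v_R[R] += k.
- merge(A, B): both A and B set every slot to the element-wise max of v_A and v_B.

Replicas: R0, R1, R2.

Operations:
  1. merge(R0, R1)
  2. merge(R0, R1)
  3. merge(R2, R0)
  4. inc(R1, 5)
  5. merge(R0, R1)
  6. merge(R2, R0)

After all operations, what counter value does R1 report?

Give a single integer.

Op 1: merge R0<->R1 -> R0=(0,0,0) R1=(0,0,0)
Op 2: merge R0<->R1 -> R0=(0,0,0) R1=(0,0,0)
Op 3: merge R2<->R0 -> R2=(0,0,0) R0=(0,0,0)
Op 4: inc R1 by 5 -> R1=(0,5,0) value=5
Op 5: merge R0<->R1 -> R0=(0,5,0) R1=(0,5,0)
Op 6: merge R2<->R0 -> R2=(0,5,0) R0=(0,5,0)

Answer: 5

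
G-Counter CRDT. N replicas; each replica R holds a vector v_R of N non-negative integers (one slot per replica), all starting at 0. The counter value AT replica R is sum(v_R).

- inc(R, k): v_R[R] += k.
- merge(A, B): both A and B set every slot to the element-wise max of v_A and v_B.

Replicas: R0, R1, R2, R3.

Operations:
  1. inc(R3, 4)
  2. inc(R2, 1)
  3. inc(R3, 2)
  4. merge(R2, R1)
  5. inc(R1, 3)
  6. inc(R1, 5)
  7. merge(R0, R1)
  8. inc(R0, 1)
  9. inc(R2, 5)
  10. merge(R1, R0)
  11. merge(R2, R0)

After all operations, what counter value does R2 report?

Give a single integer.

Op 1: inc R3 by 4 -> R3=(0,0,0,4) value=4
Op 2: inc R2 by 1 -> R2=(0,0,1,0) value=1
Op 3: inc R3 by 2 -> R3=(0,0,0,6) value=6
Op 4: merge R2<->R1 -> R2=(0,0,1,0) R1=(0,0,1,0)
Op 5: inc R1 by 3 -> R1=(0,3,1,0) value=4
Op 6: inc R1 by 5 -> R1=(0,8,1,0) value=9
Op 7: merge R0<->R1 -> R0=(0,8,1,0) R1=(0,8,1,0)
Op 8: inc R0 by 1 -> R0=(1,8,1,0) value=10
Op 9: inc R2 by 5 -> R2=(0,0,6,0) value=6
Op 10: merge R1<->R0 -> R1=(1,8,1,0) R0=(1,8,1,0)
Op 11: merge R2<->R0 -> R2=(1,8,6,0) R0=(1,8,6,0)

Answer: 15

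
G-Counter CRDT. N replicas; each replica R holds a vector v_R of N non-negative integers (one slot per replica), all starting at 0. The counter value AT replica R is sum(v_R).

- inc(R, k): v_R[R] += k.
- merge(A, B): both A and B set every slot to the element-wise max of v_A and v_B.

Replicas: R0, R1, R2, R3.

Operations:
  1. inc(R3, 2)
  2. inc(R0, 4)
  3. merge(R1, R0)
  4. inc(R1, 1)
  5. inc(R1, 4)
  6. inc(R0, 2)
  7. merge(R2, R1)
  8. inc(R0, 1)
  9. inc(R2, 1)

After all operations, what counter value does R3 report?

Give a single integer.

Answer: 2

Derivation:
Op 1: inc R3 by 2 -> R3=(0,0,0,2) value=2
Op 2: inc R0 by 4 -> R0=(4,0,0,0) value=4
Op 3: merge R1<->R0 -> R1=(4,0,0,0) R0=(4,0,0,0)
Op 4: inc R1 by 1 -> R1=(4,1,0,0) value=5
Op 5: inc R1 by 4 -> R1=(4,5,0,0) value=9
Op 6: inc R0 by 2 -> R0=(6,0,0,0) value=6
Op 7: merge R2<->R1 -> R2=(4,5,0,0) R1=(4,5,0,0)
Op 8: inc R0 by 1 -> R0=(7,0,0,0) value=7
Op 9: inc R2 by 1 -> R2=(4,5,1,0) value=10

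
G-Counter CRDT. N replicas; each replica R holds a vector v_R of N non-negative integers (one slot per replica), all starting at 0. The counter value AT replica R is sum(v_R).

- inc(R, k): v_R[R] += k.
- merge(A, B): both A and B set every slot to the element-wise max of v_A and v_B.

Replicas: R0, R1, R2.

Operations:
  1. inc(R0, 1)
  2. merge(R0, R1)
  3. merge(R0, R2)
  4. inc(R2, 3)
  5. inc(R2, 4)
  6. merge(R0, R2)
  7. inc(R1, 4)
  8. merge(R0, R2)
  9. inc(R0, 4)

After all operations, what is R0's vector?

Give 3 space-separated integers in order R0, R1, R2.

Answer: 5 0 7

Derivation:
Op 1: inc R0 by 1 -> R0=(1,0,0) value=1
Op 2: merge R0<->R1 -> R0=(1,0,0) R1=(1,0,0)
Op 3: merge R0<->R2 -> R0=(1,0,0) R2=(1,0,0)
Op 4: inc R2 by 3 -> R2=(1,0,3) value=4
Op 5: inc R2 by 4 -> R2=(1,0,7) value=8
Op 6: merge R0<->R2 -> R0=(1,0,7) R2=(1,0,7)
Op 7: inc R1 by 4 -> R1=(1,4,0) value=5
Op 8: merge R0<->R2 -> R0=(1,0,7) R2=(1,0,7)
Op 9: inc R0 by 4 -> R0=(5,0,7) value=12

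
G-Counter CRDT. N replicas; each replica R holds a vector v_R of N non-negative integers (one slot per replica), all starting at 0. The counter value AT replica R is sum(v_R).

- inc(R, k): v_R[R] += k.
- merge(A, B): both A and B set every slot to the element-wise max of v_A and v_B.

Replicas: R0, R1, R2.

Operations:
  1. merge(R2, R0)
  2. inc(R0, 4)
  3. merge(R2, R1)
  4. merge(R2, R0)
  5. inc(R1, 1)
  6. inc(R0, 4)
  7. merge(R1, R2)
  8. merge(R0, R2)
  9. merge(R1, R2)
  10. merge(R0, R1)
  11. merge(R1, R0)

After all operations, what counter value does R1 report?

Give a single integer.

Op 1: merge R2<->R0 -> R2=(0,0,0) R0=(0,0,0)
Op 2: inc R0 by 4 -> R0=(4,0,0) value=4
Op 3: merge R2<->R1 -> R2=(0,0,0) R1=(0,0,0)
Op 4: merge R2<->R0 -> R2=(4,0,0) R0=(4,0,0)
Op 5: inc R1 by 1 -> R1=(0,1,0) value=1
Op 6: inc R0 by 4 -> R0=(8,0,0) value=8
Op 7: merge R1<->R2 -> R1=(4,1,0) R2=(4,1,0)
Op 8: merge R0<->R2 -> R0=(8,1,0) R2=(8,1,0)
Op 9: merge R1<->R2 -> R1=(8,1,0) R2=(8,1,0)
Op 10: merge R0<->R1 -> R0=(8,1,0) R1=(8,1,0)
Op 11: merge R1<->R0 -> R1=(8,1,0) R0=(8,1,0)

Answer: 9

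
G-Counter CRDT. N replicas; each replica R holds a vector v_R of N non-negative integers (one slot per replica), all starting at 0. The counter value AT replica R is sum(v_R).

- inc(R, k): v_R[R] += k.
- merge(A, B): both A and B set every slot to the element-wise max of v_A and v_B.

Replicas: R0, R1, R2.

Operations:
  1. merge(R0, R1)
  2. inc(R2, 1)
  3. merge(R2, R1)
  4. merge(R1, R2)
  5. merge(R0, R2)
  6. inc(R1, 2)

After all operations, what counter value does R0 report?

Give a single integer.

Op 1: merge R0<->R1 -> R0=(0,0,0) R1=(0,0,0)
Op 2: inc R2 by 1 -> R2=(0,0,1) value=1
Op 3: merge R2<->R1 -> R2=(0,0,1) R1=(0,0,1)
Op 4: merge R1<->R2 -> R1=(0,0,1) R2=(0,0,1)
Op 5: merge R0<->R2 -> R0=(0,0,1) R2=(0,0,1)
Op 6: inc R1 by 2 -> R1=(0,2,1) value=3

Answer: 1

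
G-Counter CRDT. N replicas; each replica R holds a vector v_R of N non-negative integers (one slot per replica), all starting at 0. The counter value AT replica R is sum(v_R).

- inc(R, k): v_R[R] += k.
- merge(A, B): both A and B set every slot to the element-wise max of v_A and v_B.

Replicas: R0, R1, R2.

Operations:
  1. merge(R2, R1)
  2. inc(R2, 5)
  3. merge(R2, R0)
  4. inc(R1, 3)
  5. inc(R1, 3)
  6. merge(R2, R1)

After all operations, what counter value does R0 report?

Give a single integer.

Answer: 5

Derivation:
Op 1: merge R2<->R1 -> R2=(0,0,0) R1=(0,0,0)
Op 2: inc R2 by 5 -> R2=(0,0,5) value=5
Op 3: merge R2<->R0 -> R2=(0,0,5) R0=(0,0,5)
Op 4: inc R1 by 3 -> R1=(0,3,0) value=3
Op 5: inc R1 by 3 -> R1=(0,6,0) value=6
Op 6: merge R2<->R1 -> R2=(0,6,5) R1=(0,6,5)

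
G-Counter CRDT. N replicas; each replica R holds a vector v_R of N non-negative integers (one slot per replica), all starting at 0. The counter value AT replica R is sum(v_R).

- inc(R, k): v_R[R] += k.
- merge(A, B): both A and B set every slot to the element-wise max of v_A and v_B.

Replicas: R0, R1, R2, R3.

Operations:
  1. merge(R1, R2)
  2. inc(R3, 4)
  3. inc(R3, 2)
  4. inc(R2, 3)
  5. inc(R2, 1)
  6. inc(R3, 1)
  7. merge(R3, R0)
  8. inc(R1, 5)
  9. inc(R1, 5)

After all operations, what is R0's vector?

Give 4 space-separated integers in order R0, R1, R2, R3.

Op 1: merge R1<->R2 -> R1=(0,0,0,0) R2=(0,0,0,0)
Op 2: inc R3 by 4 -> R3=(0,0,0,4) value=4
Op 3: inc R3 by 2 -> R3=(0,0,0,6) value=6
Op 4: inc R2 by 3 -> R2=(0,0,3,0) value=3
Op 5: inc R2 by 1 -> R2=(0,0,4,0) value=4
Op 6: inc R3 by 1 -> R3=(0,0,0,7) value=7
Op 7: merge R3<->R0 -> R3=(0,0,0,7) R0=(0,0,0,7)
Op 8: inc R1 by 5 -> R1=(0,5,0,0) value=5
Op 9: inc R1 by 5 -> R1=(0,10,0,0) value=10

Answer: 0 0 0 7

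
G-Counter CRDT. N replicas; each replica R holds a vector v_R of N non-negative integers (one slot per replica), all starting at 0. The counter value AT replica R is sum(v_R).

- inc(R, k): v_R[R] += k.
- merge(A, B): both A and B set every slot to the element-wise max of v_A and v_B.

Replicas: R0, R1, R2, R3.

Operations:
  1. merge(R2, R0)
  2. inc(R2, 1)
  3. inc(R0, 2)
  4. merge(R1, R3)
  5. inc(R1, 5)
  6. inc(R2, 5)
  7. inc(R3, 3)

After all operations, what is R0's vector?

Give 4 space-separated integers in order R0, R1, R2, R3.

Answer: 2 0 0 0

Derivation:
Op 1: merge R2<->R0 -> R2=(0,0,0,0) R0=(0,0,0,0)
Op 2: inc R2 by 1 -> R2=(0,0,1,0) value=1
Op 3: inc R0 by 2 -> R0=(2,0,0,0) value=2
Op 4: merge R1<->R3 -> R1=(0,0,0,0) R3=(0,0,0,0)
Op 5: inc R1 by 5 -> R1=(0,5,0,0) value=5
Op 6: inc R2 by 5 -> R2=(0,0,6,0) value=6
Op 7: inc R3 by 3 -> R3=(0,0,0,3) value=3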